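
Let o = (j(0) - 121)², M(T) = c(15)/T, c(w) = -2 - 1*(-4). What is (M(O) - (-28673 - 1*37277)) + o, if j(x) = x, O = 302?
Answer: 12169242/151 ≈ 80591.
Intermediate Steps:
c(w) = 2 (c(w) = -2 + 4 = 2)
M(T) = 2/T
o = 14641 (o = (0 - 121)² = (-121)² = 14641)
(M(O) - (-28673 - 1*37277)) + o = (2/302 - (-28673 - 1*37277)) + 14641 = (2*(1/302) - (-28673 - 37277)) + 14641 = (1/151 - 1*(-65950)) + 14641 = (1/151 + 65950) + 14641 = 9958451/151 + 14641 = 12169242/151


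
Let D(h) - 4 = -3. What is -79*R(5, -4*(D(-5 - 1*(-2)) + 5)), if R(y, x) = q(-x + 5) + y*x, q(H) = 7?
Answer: 8927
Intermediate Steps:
D(h) = 1 (D(h) = 4 - 3 = 1)
R(y, x) = 7 + x*y (R(y, x) = 7 + y*x = 7 + x*y)
-79*R(5, -4*(D(-5 - 1*(-2)) + 5)) = -79*(7 - 4*(1 + 5)*5) = -79*(7 - 4*6*5) = -79*(7 - 24*5) = -79*(7 - 120) = -79*(-113) = 8927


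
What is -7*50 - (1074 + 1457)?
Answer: -2881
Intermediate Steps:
-7*50 - (1074 + 1457) = -350 - 1*2531 = -350 - 2531 = -2881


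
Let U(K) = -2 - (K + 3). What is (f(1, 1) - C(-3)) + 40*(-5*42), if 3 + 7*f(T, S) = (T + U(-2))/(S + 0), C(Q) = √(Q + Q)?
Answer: -58805/7 - I*√6 ≈ -8400.7 - 2.4495*I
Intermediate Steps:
C(Q) = √2*√Q (C(Q) = √(2*Q) = √2*√Q)
U(K) = -5 - K (U(K) = -2 - (3 + K) = -2 + (-3 - K) = -5 - K)
f(T, S) = -3/7 + (-3 + T)/(7*S) (f(T, S) = -3/7 + ((T + (-5 - 1*(-2)))/(S + 0))/7 = -3/7 + ((T + (-5 + 2))/S)/7 = -3/7 + ((T - 3)/S)/7 = -3/7 + ((-3 + T)/S)/7 = -3/7 + (-3 + T)/(7*S))
(f(1, 1) - C(-3)) + 40*(-5*42) = ((⅐)*(-3 + 1 - 3*1)/1 - √2*√(-3)) + 40*(-5*42) = ((⅐)*1*(-3 + 1 - 3) - √2*I*√3) + 40*(-210) = ((⅐)*1*(-5) - I*√6) - 8400 = (-5/7 - I*√6) - 8400 = -58805/7 - I*√6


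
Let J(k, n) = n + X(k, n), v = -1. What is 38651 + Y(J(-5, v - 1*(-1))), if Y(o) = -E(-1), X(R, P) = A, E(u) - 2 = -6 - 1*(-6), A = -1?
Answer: 38649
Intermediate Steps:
E(u) = 2 (E(u) = 2 + (-6 - 1*(-6)) = 2 + (-6 + 6) = 2 + 0 = 2)
X(R, P) = -1
J(k, n) = -1 + n (J(k, n) = n - 1 = -1 + n)
Y(o) = -2 (Y(o) = -1*2 = -2)
38651 + Y(J(-5, v - 1*(-1))) = 38651 - 2 = 38649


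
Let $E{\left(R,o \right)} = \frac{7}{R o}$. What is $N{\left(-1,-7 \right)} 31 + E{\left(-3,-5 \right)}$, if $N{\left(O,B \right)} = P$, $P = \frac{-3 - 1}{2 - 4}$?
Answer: $\frac{937}{15} \approx 62.467$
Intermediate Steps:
$E{\left(R,o \right)} = \frac{7}{R o}$ ($E{\left(R,o \right)} = 7 \frac{1}{R o} = \frac{7}{R o}$)
$P = 2$ ($P = - \frac{4}{-2} = \left(-4\right) \left(- \frac{1}{2}\right) = 2$)
$N{\left(O,B \right)} = 2$
$N{\left(-1,-7 \right)} 31 + E{\left(-3,-5 \right)} = 2 \cdot 31 + \frac{7}{\left(-3\right) \left(-5\right)} = 62 + 7 \left(- \frac{1}{3}\right) \left(- \frac{1}{5}\right) = 62 + \frac{7}{15} = \frac{937}{15}$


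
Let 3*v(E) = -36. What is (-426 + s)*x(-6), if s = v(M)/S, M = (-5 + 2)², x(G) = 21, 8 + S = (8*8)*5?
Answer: -232617/26 ≈ -8946.8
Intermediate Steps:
S = 312 (S = -8 + (8*8)*5 = -8 + 64*5 = -8 + 320 = 312)
M = 9 (M = (-3)² = 9)
v(E) = -12 (v(E) = (⅓)*(-36) = -12)
s = -1/26 (s = -12/312 = -12*1/312 = -1/26 ≈ -0.038462)
(-426 + s)*x(-6) = (-426 - 1/26)*21 = -11077/26*21 = -232617/26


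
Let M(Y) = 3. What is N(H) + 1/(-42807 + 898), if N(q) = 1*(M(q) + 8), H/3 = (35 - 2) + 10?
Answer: 460998/41909 ≈ 11.000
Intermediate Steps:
H = 129 (H = 3*((35 - 2) + 10) = 3*(33 + 10) = 3*43 = 129)
N(q) = 11 (N(q) = 1*(3 + 8) = 1*11 = 11)
N(H) + 1/(-42807 + 898) = 11 + 1/(-42807 + 898) = 11 + 1/(-41909) = 11 - 1/41909 = 460998/41909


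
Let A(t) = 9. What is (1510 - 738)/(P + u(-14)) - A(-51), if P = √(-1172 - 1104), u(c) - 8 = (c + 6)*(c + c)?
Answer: (-9*√569 + 658*I)/(√569 - 116*I) ≈ -5.8074 - 0.65651*I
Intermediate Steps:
u(c) = 8 + 2*c*(6 + c) (u(c) = 8 + (c + 6)*(c + c) = 8 + (6 + c)*(2*c) = 8 + 2*c*(6 + c))
P = 2*I*√569 (P = √(-2276) = 2*I*√569 ≈ 47.707*I)
(1510 - 738)/(P + u(-14)) - A(-51) = (1510 - 738)/(2*I*√569 + (8 + 2*(-14)² + 12*(-14))) - 1*9 = 772/(2*I*√569 + (8 + 2*196 - 168)) - 9 = 772/(2*I*√569 + (8 + 392 - 168)) - 9 = 772/(2*I*√569 + 232) - 9 = 772/(232 + 2*I*√569) - 9 = -9 + 772/(232 + 2*I*√569)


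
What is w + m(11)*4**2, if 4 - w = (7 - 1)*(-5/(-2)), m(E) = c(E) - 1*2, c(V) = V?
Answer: 133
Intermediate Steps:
m(E) = -2 + E (m(E) = E - 1*2 = E - 2 = -2 + E)
w = -11 (w = 4 - (7 - 1)*(-5/(-2)) = 4 - 6*(-5*(-1/2)) = 4 - 6*5/2 = 4 - 1*15 = 4 - 15 = -11)
w + m(11)*4**2 = -11 + (-2 + 11)*4**2 = -11 + 9*16 = -11 + 144 = 133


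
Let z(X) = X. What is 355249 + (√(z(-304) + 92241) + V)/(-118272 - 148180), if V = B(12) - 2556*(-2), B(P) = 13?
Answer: 94656801423/266452 - √91937/266452 ≈ 3.5525e+5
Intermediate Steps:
V = 5125 (V = 13 - 2556*(-2) = 13 - 213*(-24) = 13 + 5112 = 5125)
355249 + (√(z(-304) + 92241) + V)/(-118272 - 148180) = 355249 + (√(-304 + 92241) + 5125)/(-118272 - 148180) = 355249 + (√91937 + 5125)/(-266452) = 355249 + (5125 + √91937)*(-1/266452) = 355249 + (-5125/266452 - √91937/266452) = 94656801423/266452 - √91937/266452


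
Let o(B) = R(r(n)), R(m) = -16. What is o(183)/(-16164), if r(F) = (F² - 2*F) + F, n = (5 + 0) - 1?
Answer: 4/4041 ≈ 0.00098985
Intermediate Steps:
n = 4 (n = 5 - 1 = 4)
r(F) = F² - F
o(B) = -16
o(183)/(-16164) = -16/(-16164) = -16*(-1/16164) = 4/4041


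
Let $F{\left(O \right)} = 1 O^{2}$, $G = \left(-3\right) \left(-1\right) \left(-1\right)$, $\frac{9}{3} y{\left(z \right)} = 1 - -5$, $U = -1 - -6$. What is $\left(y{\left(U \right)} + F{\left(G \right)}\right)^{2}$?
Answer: $121$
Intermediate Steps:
$U = 5$ ($U = -1 + 6 = 5$)
$y{\left(z \right)} = 2$ ($y{\left(z \right)} = \frac{1 - -5}{3} = \frac{1 + 5}{3} = \frac{1}{3} \cdot 6 = 2$)
$G = -3$ ($G = 3 \left(-1\right) = -3$)
$F{\left(O \right)} = O^{2}$
$\left(y{\left(U \right)} + F{\left(G \right)}\right)^{2} = \left(2 + \left(-3\right)^{2}\right)^{2} = \left(2 + 9\right)^{2} = 11^{2} = 121$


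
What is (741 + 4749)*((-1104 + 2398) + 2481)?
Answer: 20724750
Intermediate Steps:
(741 + 4749)*((-1104 + 2398) + 2481) = 5490*(1294 + 2481) = 5490*3775 = 20724750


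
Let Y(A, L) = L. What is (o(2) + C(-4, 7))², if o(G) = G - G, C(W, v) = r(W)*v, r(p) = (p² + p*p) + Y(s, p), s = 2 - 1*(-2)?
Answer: 38416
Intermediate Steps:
s = 4 (s = 2 + 2 = 4)
r(p) = p + 2*p² (r(p) = (p² + p*p) + p = (p² + p²) + p = 2*p² + p = p + 2*p²)
C(W, v) = W*v*(1 + 2*W) (C(W, v) = (W*(1 + 2*W))*v = W*v*(1 + 2*W))
o(G) = 0
(o(2) + C(-4, 7))² = (0 - 4*7*(1 + 2*(-4)))² = (0 - 4*7*(1 - 8))² = (0 - 4*7*(-7))² = (0 + 196)² = 196² = 38416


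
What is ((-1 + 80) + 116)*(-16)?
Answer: -3120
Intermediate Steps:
((-1 + 80) + 116)*(-16) = (79 + 116)*(-16) = 195*(-16) = -3120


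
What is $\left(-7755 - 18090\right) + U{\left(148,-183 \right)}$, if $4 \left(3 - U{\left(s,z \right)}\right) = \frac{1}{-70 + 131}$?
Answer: $- \frac{6305449}{244} \approx -25842.0$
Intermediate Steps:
$U{\left(s,z \right)} = \frac{731}{244}$ ($U{\left(s,z \right)} = 3 - \frac{1}{4 \left(-70 + 131\right)} = 3 - \frac{1}{4 \cdot 61} = 3 - \frac{1}{244} = \frac{731}{244}$)
$\left(-7755 - 18090\right) + U{\left(148,-183 \right)} = \left(-7755 - 18090\right) + \frac{731}{244} = -25845 + \frac{731}{244} = - \frac{6305449}{244}$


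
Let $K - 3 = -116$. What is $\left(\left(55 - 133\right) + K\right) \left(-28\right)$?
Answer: $5348$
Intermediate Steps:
$K = -113$ ($K = 3 - 116 = -113$)
$\left(\left(55 - 133\right) + K\right) \left(-28\right) = \left(\left(55 - 133\right) - 113\right) \left(-28\right) = \left(-78 - 113\right) \left(-28\right) = \left(-191\right) \left(-28\right) = 5348$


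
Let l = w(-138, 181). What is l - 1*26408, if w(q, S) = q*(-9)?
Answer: -25166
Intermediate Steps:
w(q, S) = -9*q
l = 1242 (l = -9*(-138) = 1242)
l - 1*26408 = 1242 - 1*26408 = 1242 - 26408 = -25166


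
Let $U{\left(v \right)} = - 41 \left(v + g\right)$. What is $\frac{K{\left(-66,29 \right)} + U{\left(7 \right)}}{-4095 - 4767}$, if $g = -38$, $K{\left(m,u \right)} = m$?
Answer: $- \frac{1205}{8862} \approx -0.13597$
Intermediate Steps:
$U{\left(v \right)} = 1558 - 41 v$ ($U{\left(v \right)} = - 41 \left(v - 38\right) = - 41 \left(-38 + v\right) = 1558 - 41 v$)
$\frac{K{\left(-66,29 \right)} + U{\left(7 \right)}}{-4095 - 4767} = \frac{-66 + \left(1558 - 287\right)}{-4095 - 4767} = \frac{-66 + \left(1558 - 287\right)}{-8862} = \left(-66 + 1271\right) \left(- \frac{1}{8862}\right) = 1205 \left(- \frac{1}{8862}\right) = - \frac{1205}{8862}$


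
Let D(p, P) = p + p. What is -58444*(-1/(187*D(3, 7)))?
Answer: 29222/561 ≈ 52.089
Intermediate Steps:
D(p, P) = 2*p
-58444*(-1/(187*D(3, 7))) = -58444/((11*(2*3))*(-17)) = -58444/((11*6)*(-17)) = -58444/(66*(-17)) = -58444/(-1122) = -58444*(-1/1122) = 29222/561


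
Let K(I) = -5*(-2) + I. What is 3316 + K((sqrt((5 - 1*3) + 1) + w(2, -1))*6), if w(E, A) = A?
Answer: 3320 + 6*sqrt(3) ≈ 3330.4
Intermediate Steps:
K(I) = 10 + I
3316 + K((sqrt((5 - 1*3) + 1) + w(2, -1))*6) = 3316 + (10 + (sqrt((5 - 1*3) + 1) - 1)*6) = 3316 + (10 + (sqrt((5 - 3) + 1) - 1)*6) = 3316 + (10 + (sqrt(2 + 1) - 1)*6) = 3316 + (10 + (sqrt(3) - 1)*6) = 3316 + (10 + (-1 + sqrt(3))*6) = 3316 + (10 + (-6 + 6*sqrt(3))) = 3316 + (4 + 6*sqrt(3)) = 3320 + 6*sqrt(3)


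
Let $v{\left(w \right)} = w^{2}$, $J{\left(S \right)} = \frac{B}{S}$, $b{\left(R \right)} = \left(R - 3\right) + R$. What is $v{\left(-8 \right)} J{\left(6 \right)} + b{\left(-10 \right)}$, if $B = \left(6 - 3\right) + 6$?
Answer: $73$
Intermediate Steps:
$B = 9$ ($B = 3 + 6 = 9$)
$b{\left(R \right)} = -3 + 2 R$ ($b{\left(R \right)} = \left(-3 + R\right) + R = -3 + 2 R$)
$J{\left(S \right)} = \frac{9}{S}$
$v{\left(-8 \right)} J{\left(6 \right)} + b{\left(-10 \right)} = \left(-8\right)^{2} \cdot \frac{9}{6} + \left(-3 + 2 \left(-10\right)\right) = 64 \cdot 9 \cdot \frac{1}{6} - 23 = 64 \cdot \frac{3}{2} - 23 = 96 - 23 = 73$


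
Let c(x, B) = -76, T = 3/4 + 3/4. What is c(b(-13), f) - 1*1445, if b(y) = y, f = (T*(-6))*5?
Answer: -1521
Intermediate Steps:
T = 3/2 (T = 3*(¼) + 3*(¼) = ¾ + ¾ = 3/2 ≈ 1.5000)
f = -45 (f = ((3/2)*(-6))*5 = -9*5 = -45)
c(b(-13), f) - 1*1445 = -76 - 1*1445 = -76 - 1445 = -1521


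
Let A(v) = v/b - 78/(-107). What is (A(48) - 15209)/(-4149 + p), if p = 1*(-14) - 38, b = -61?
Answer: 99269521/27419927 ≈ 3.6203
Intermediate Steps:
A(v) = 78/107 - v/61 (A(v) = v/(-61) - 78/(-107) = v*(-1/61) - 78*(-1/107) = -v/61 + 78/107 = 78/107 - v/61)
p = -52 (p = -14 - 38 = -52)
(A(48) - 15209)/(-4149 + p) = ((78/107 - 1/61*48) - 15209)/(-4149 - 52) = ((78/107 - 48/61) - 15209)/(-4201) = (-378/6527 - 15209)*(-1/4201) = -99269521/6527*(-1/4201) = 99269521/27419927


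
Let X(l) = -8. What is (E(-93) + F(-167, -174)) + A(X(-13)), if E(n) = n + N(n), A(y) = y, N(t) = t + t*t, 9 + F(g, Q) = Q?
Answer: 8272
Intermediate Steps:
F(g, Q) = -9 + Q
N(t) = t + t**2
E(n) = n + n*(1 + n)
(E(-93) + F(-167, -174)) + A(X(-13)) = (-93*(2 - 93) + (-9 - 174)) - 8 = (-93*(-91) - 183) - 8 = (8463 - 183) - 8 = 8280 - 8 = 8272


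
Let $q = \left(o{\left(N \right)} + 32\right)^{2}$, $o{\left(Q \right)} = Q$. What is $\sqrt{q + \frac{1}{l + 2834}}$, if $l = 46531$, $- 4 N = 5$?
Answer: $\frac{\sqrt{4096434408985}}{65820} \approx 30.75$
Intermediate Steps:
$N = - \frac{5}{4}$ ($N = \left(- \frac{1}{4}\right) 5 = - \frac{5}{4} \approx -1.25$)
$q = \frac{15129}{16}$ ($q = \left(- \frac{5}{4} + 32\right)^{2} = \left(\frac{123}{4}\right)^{2} = \frac{15129}{16} \approx 945.56$)
$\sqrt{q + \frac{1}{l + 2834}} = \sqrt{\frac{15129}{16} + \frac{1}{46531 + 2834}} = \sqrt{\frac{15129}{16} + \frac{1}{49365}} = \sqrt{\frac{746843101}{789840}} = \frac{\sqrt{4096434408985}}{65820}$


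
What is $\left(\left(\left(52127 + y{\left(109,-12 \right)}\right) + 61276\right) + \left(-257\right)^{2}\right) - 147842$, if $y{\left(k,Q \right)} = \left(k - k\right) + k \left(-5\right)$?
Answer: $31065$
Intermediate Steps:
$y{\left(k,Q \right)} = - 5 k$ ($y{\left(k,Q \right)} = 0 - 5 k = - 5 k$)
$\left(\left(\left(52127 + y{\left(109,-12 \right)}\right) + 61276\right) + \left(-257\right)^{2}\right) - 147842 = \left(\left(\left(52127 - 545\right) + 61276\right) + \left(-257\right)^{2}\right) - 147842 = \left(\left(\left(52127 - 545\right) + 61276\right) + 66049\right) - 147842 = \left(\left(51582 + 61276\right) + 66049\right) - 147842 = \left(112858 + 66049\right) - 147842 = 178907 - 147842 = 31065$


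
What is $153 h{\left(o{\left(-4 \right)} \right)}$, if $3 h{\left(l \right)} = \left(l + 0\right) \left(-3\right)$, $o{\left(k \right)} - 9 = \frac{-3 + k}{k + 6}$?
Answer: $- \frac{1683}{2} \approx -841.5$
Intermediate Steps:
$o{\left(k \right)} = 9 + \frac{-3 + k}{6 + k}$ ($o{\left(k \right)} = 9 + \frac{-3 + k}{k + 6} = 9 + \frac{-3 + k}{6 + k}$)
$h{\left(l \right)} = - l$ ($h{\left(l \right)} = \frac{\left(l + 0\right) \left(-3\right)}{3} = \frac{l \left(-3\right)}{3} = \frac{\left(-3\right) l}{3} = - l$)
$153 h{\left(o{\left(-4 \right)} \right)} = 153 \left(- \frac{51 + 10 \left(-4\right)}{6 - 4}\right) = 153 \left(- \frac{51 - 40}{2}\right) = 153 \left(- \frac{11}{2}\right) = - \frac{1683}{2}$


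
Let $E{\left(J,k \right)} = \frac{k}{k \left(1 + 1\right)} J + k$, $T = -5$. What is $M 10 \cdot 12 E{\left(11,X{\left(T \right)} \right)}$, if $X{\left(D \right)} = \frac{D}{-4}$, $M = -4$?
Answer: $-3240$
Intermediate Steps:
$X{\left(D \right)} = - \frac{D}{4}$ ($X{\left(D \right)} = D \left(- \frac{1}{4}\right) = - \frac{D}{4}$)
$E{\left(J,k \right)} = k + \frac{J}{2}$ ($E{\left(J,k \right)} = \frac{k}{k 2} J + k = \frac{k}{2 k} J + k = k \frac{1}{2 k} J + k = \frac{J}{2} + k = k + \frac{J}{2}$)
$M 10 \cdot 12 E{\left(11,X{\left(T \right)} \right)} = \left(-4\right) 10 \cdot 12 \left(\left(- \frac{1}{4}\right) \left(-5\right) + \frac{1}{2} \cdot 11\right) = \left(-40\right) 12 \left(\frac{5}{4} + \frac{11}{2}\right) = \left(-480\right) \frac{27}{4} = -3240$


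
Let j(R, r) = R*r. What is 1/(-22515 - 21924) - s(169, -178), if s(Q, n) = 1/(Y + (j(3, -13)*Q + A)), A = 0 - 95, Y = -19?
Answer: 12578/99321165 ≈ 0.00012664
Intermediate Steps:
A = -95
s(Q, n) = 1/(-114 - 39*Q) (s(Q, n) = 1/(-19 + ((3*(-13))*Q - 95)) = 1/(-19 + (-39*Q - 95)) = 1/(-19 + (-95 - 39*Q)) = 1/(-114 - 39*Q))
1/(-22515 - 21924) - s(169, -178) = 1/(-22515 - 21924) - (-1)/(114 + 39*169) = 1/(-44439) - (-1)/(114 + 6591) = -1/44439 - (-1)/6705 = -1/44439 - 1*(-1/6705) = -1/44439 + 1/6705 = 12578/99321165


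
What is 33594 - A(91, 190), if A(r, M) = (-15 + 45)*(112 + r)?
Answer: 27504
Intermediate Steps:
A(r, M) = 3360 + 30*r (A(r, M) = 30*(112 + r) = 3360 + 30*r)
33594 - A(91, 190) = 33594 - (3360 + 30*91) = 33594 - (3360 + 2730) = 33594 - 1*6090 = 33594 - 6090 = 27504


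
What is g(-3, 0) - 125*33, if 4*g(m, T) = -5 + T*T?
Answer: -16505/4 ≈ -4126.3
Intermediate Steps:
g(m, T) = -5/4 + T²/4 (g(m, T) = (-5 + T*T)/4 = (-5 + T²)/4 = -5/4 + T²/4)
g(-3, 0) - 125*33 = (-5/4 + (¼)*0²) - 125*33 = (-5/4 + (¼)*0) - 4125 = (-5/4 + 0) - 4125 = -5/4 - 4125 = -16505/4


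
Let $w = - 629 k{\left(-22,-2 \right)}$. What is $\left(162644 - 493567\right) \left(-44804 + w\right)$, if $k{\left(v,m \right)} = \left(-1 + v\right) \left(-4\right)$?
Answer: $33976526256$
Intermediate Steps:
$k{\left(v,m \right)} = 4 - 4 v$
$w = -57868$ ($w = - 629 \left(4 - -88\right) = - 629 \left(4 + 88\right) = \left(-629\right) 92 = -57868$)
$\left(162644 - 493567\right) \left(-44804 + w\right) = \left(162644 - 493567\right) \left(-44804 - 57868\right) = \left(-330923\right) \left(-102672\right) = 33976526256$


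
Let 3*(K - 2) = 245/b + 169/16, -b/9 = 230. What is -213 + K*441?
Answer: 2433535/1104 ≈ 2204.3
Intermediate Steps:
b = -2070 (b = -9*230 = -2070)
K = 54463/9936 (K = 2 + (245/(-2070) + 169/16)/3 = 2 + (245*(-1/2070) + 169*(1/16))/3 = 2 + (-49/414 + 169/16)/3 = 2 + (⅓)*(34591/3312) = 2 + 34591/9936 = 54463/9936 ≈ 5.4814)
-213 + K*441 = -213 + (54463/9936)*441 = -213 + 2668687/1104 = 2433535/1104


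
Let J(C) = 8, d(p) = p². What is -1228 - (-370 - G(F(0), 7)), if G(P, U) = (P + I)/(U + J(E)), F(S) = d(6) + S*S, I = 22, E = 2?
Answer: -12812/15 ≈ -854.13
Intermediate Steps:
F(S) = 36 + S² (F(S) = 6² + S*S = 36 + S²)
G(P, U) = (22 + P)/(8 + U) (G(P, U) = (P + 22)/(U + 8) = (22 + P)/(8 + U))
-1228 - (-370 - G(F(0), 7)) = -1228 - (-370 - (22 + (36 + 0²))/(8 + 7)) = -1228 - (-370 - (22 + (36 + 0))/15) = -1228 - (-370 - (22 + 36)/15) = -1228 - (-370 - 58/15) = -1228 - 1*(-5608/15) = -1228 + 5608/15 = -12812/15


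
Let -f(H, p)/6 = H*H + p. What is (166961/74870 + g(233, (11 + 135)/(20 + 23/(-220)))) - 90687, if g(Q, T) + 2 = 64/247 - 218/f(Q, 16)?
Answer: -54643504497776027/602553834870 ≈ -90687.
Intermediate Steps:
f(H, p) = -6*p - 6*H² (f(H, p) = -6*(H*H + p) = -6*(H² + p) = -6*(p + H²) = -6*p - 6*H²)
g(Q, T) = -430/247 - 218/(-96 - 6*Q²) (g(Q, T) = -2 + (64/247 - 218/(-6*16 - 6*Q²)) = -2 + (64*(1/247) - 218/(-96 - 6*Q²)) = -2 + (64/247 - 218/(-96 - 6*Q²)) = -430/247 - 218/(-96 - 6*Q²))
(166961/74870 + g(233, (11 + 135)/(20 + 23/(-220)))) - 90687 = (166961/74870 + (6283 - 1290*233²)/(741*(16 + 233²))) - 90687 = (166961*(1/74870) + (6283 - 1290*54289)/(741*(16 + 54289))) - 90687 = (166961/74870 + (1/741)*(6283 - 70032810)/54305) - 90687 = (166961/74870 + (1/741)*(1/54305)*(-70026527)) - 90687 = (166961/74870 - 70026527/40240005) - 90687 = 295125079663/602553834870 - 90687 = -54643504497776027/602553834870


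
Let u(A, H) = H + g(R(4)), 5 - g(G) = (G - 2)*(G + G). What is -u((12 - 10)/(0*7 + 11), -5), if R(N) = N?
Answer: 16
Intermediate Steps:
g(G) = 5 - 2*G*(-2 + G) (g(G) = 5 - (G - 2)*(G + G) = 5 - (-2 + G)*2*G = 5 - 2*G*(-2 + G))
u(A, H) = -11 + H (u(A, H) = H + (5 - 2*4² + 4*4) = H + (5 - 2*16 + 16) = H + (5 - 32 + 16) = H - 11 = -11 + H)
-u((12 - 10)/(0*7 + 11), -5) = -(-11 - 5) = -1*(-16) = 16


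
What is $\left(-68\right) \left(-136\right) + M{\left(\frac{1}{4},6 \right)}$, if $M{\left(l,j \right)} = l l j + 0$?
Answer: $\frac{73987}{8} \approx 9248.4$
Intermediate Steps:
$M{\left(l,j \right)} = j l^{2}$ ($M{\left(l,j \right)} = l^{2} j + 0 = j l^{2} + 0 = j l^{2}$)
$\left(-68\right) \left(-136\right) + M{\left(\frac{1}{4},6 \right)} = \left(-68\right) \left(-136\right) + 6 \left(\frac{1}{4}\right)^{2} = 9248 + \frac{6}{16} = 9248 + 6 \cdot \frac{1}{16} = 9248 + \frac{3}{8} = \frac{73987}{8}$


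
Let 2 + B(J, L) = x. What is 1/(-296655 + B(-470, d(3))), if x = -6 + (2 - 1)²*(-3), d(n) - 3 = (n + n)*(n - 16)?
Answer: -1/296666 ≈ -3.3708e-6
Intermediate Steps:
d(n) = 3 + 2*n*(-16 + n) (d(n) = 3 + (n + n)*(n - 16) = 3 + (2*n)*(-16 + n) = 3 + 2*n*(-16 + n))
x = -9 (x = -6 + 1²*(-3) = -6 + 1*(-3) = -6 - 3 = -9)
B(J, L) = -11 (B(J, L) = -2 - 9 = -11)
1/(-296655 + B(-470, d(3))) = 1/(-296655 - 11) = 1/(-296666) = -1/296666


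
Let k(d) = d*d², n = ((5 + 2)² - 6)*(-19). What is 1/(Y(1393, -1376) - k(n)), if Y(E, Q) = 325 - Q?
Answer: 1/545340214 ≈ 1.8337e-9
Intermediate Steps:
n = -817 (n = (7² - 6)*(-19) = (49 - 6)*(-19) = 43*(-19) = -817)
k(d) = d³
1/(Y(1393, -1376) - k(n)) = 1/((325 - 1*(-1376)) - 1*(-817)³) = 1/((325 + 1376) - 1*(-545338513)) = 1/(1701 + 545338513) = 1/545340214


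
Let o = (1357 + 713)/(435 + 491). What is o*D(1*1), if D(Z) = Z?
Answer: 1035/463 ≈ 2.2354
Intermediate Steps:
o = 1035/463 (o = 2070/926 = 2070*(1/926) = 1035/463 ≈ 2.2354)
o*D(1*1) = 1035*(1*1)/463 = (1035/463)*1 = 1035/463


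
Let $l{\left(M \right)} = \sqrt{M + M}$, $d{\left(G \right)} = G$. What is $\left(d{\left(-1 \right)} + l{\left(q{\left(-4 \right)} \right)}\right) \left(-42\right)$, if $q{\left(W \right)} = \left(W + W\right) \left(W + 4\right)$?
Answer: $42$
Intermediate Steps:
$q{\left(W \right)} = 2 W \left(4 + W\right)$
$l{\left(M \right)} = \sqrt{2} \sqrt{M}$ ($l{\left(M \right)} = \sqrt{2 M} = \sqrt{2} \sqrt{M}$)
$\left(d{\left(-1 \right)} + l{\left(q{\left(-4 \right)} \right)}\right) \left(-42\right) = \left(-1 + \sqrt{2} \sqrt{2 \left(-4\right) \left(4 - 4\right)}\right) \left(-42\right) = \left(-1 + \sqrt{2} \sqrt{2 \left(-4\right) 0}\right) \left(-42\right) = \left(-1 + \sqrt{2} \sqrt{0}\right) \left(-42\right) = \left(-1 + \sqrt{2} \cdot 0\right) \left(-42\right) = \left(-1 + 0\right) \left(-42\right) = \left(-1\right) \left(-42\right) = 42$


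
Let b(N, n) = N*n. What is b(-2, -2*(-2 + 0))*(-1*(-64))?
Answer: -512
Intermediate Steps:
b(-2, -2*(-2 + 0))*(-1*(-64)) = (-(-4)*(-2 + 0))*(-1*(-64)) = -(-4)*(-2)*64 = -2*4*64 = -8*64 = -512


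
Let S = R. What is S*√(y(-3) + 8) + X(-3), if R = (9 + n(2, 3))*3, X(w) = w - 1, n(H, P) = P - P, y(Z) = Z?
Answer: -4 + 27*√5 ≈ 56.374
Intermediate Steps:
n(H, P) = 0
X(w) = -1 + w
R = 27 (R = (9 + 0)*3 = 9*3 = 27)
S = 27
S*√(y(-3) + 8) + X(-3) = 27*√(-3 + 8) + (-1 - 3) = 27*√5 - 4 = -4 + 27*√5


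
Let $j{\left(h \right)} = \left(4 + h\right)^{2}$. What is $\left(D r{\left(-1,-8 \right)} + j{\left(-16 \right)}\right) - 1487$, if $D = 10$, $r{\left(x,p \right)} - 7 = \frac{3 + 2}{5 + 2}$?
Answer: $- \frac{8861}{7} \approx -1265.9$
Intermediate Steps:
$r{\left(x,p \right)} = \frac{54}{7}$ ($r{\left(x,p \right)} = 7 + \frac{3 + 2}{5 + 2} = 7 + \frac{5}{7} = \frac{54}{7}$)
$\left(D r{\left(-1,-8 \right)} + j{\left(-16 \right)}\right) - 1487 = \left(10 \cdot \frac{54}{7} + \left(4 - 16\right)^{2}\right) - 1487 = \left(\frac{540}{7} + \left(-12\right)^{2}\right) - 1487 = \left(\frac{540}{7} + 144\right) - 1487 = \frac{1548}{7} - 1487 = - \frac{8861}{7}$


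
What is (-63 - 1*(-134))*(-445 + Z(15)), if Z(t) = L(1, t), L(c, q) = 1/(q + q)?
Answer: -947779/30 ≈ -31593.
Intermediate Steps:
L(c, q) = 1/(2*q)
Z(t) = 1/(2*t)
(-63 - 1*(-134))*(-445 + Z(15)) = (-63 - 1*(-134))*(-445 + (½)/15) = (-63 + 134)*(-445 + (½)*(1/15)) = 71*(-445 + 1/30) = 71*(-13349/30) = -947779/30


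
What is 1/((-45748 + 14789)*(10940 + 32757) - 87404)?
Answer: -1/1352902827 ≈ -7.3915e-10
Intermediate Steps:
1/((-45748 + 14789)*(10940 + 32757) - 87404) = 1/(-30959*43697 - 87404) = 1/(-1352815423 - 87404) = 1/(-1352902827) = -1/1352902827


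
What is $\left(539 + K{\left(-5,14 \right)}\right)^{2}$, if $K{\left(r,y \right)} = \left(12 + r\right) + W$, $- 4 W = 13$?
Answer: $\frac{4713241}{16} \approx 2.9458 \cdot 10^{5}$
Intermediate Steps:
$W = - \frac{13}{4}$ ($W = \left(- \frac{1}{4}\right) 13 = - \frac{13}{4} \approx -3.25$)
$K{\left(r,y \right)} = \frac{35}{4} + r$ ($K{\left(r,y \right)} = \left(12 + r\right) - \frac{13}{4} = \frac{35}{4} + r$)
$\left(539 + K{\left(-5,14 \right)}\right)^{2} = \left(539 + \left(\frac{35}{4} - 5\right)\right)^{2} = \left(539 + \frac{15}{4}\right)^{2} = \left(\frac{2171}{4}\right)^{2} = \frac{4713241}{16}$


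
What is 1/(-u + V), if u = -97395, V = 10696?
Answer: 1/108091 ≈ 9.2515e-6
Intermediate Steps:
1/(-u + V) = 1/(-1*(-97395) + 10696) = 1/(97395 + 10696) = 1/108091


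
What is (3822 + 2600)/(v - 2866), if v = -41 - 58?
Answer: -6422/2965 ≈ -2.1659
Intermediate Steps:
v = -99
(3822 + 2600)/(v - 2866) = (3822 + 2600)/(-99 - 2866) = 6422/(-2965) = 6422*(-1/2965) = -6422/2965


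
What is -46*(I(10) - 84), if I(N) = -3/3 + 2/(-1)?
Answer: 4002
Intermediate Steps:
I(N) = -3 (I(N) = -3*⅓ + 2*(-1) = -1 - 2 = -3)
-46*(I(10) - 84) = -46*(-3 - 84) = -46*(-87) = 4002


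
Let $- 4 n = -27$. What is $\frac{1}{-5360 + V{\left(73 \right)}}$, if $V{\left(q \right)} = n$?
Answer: $- \frac{4}{21413} \approx -0.0001868$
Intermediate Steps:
$n = \frac{27}{4}$ ($n = \left(- \frac{1}{4}\right) \left(-27\right) = \frac{27}{4} \approx 6.75$)
$V{\left(q \right)} = \frac{27}{4}$
$\frac{1}{-5360 + V{\left(73 \right)}} = \frac{1}{-5360 + \frac{27}{4}} = \frac{1}{- \frac{21413}{4}} = - \frac{4}{21413}$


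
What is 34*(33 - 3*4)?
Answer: 714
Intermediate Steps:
34*(33 - 3*4) = 34*(33 - 12) = 34*21 = 714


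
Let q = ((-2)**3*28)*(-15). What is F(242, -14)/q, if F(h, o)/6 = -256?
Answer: -16/35 ≈ -0.45714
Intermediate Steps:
F(h, o) = -1536 (F(h, o) = 6*(-256) = -1536)
q = 3360 (q = -8*28*(-15) = -224*(-15) = 3360)
F(242, -14)/q = -1536/3360 = -1536*1/3360 = -16/35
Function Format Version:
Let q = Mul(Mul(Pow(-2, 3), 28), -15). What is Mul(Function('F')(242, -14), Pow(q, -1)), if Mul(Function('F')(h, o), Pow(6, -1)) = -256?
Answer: Rational(-16, 35) ≈ -0.45714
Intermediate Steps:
Function('F')(h, o) = -1536 (Function('F')(h, o) = Mul(6, -256) = -1536)
q = 3360 (q = Mul(Mul(-8, 28), -15) = Mul(-224, -15) = 3360)
Mul(Function('F')(242, -14), Pow(q, -1)) = Mul(-1536, Pow(3360, -1)) = Mul(-1536, Rational(1, 3360)) = Rational(-16, 35)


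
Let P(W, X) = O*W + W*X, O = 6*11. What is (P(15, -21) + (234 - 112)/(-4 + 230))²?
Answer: 5827184896/12769 ≈ 4.5635e+5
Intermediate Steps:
O = 66
P(W, X) = 66*W + W*X
(P(15, -21) + (234 - 112)/(-4 + 230))² = (15*(66 - 21) + (234 - 112)/(-4 + 230))² = (15*45 + 122/226)² = (675 + 122*(1/226))² = (675 + 61/113)² = (76336/113)² = 5827184896/12769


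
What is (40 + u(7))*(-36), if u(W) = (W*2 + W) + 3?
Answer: -2304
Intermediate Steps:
u(W) = 3 + 3*W (u(W) = (2*W + W) + 3 = 3*W + 3 = 3 + 3*W)
(40 + u(7))*(-36) = (40 + (3 + 3*7))*(-36) = (40 + (3 + 21))*(-36) = (40 + 24)*(-36) = 64*(-36) = -2304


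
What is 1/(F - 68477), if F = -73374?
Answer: -1/141851 ≈ -7.0497e-6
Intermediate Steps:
1/(F - 68477) = 1/(-73374 - 68477) = 1/(-141851) = -1/141851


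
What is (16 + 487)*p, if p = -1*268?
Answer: -134804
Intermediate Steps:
p = -268
(16 + 487)*p = (16 + 487)*(-268) = 503*(-268) = -134804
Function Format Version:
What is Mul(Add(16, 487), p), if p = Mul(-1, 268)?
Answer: -134804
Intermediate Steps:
p = -268
Mul(Add(16, 487), p) = Mul(Add(16, 487), -268) = Mul(503, -268) = -134804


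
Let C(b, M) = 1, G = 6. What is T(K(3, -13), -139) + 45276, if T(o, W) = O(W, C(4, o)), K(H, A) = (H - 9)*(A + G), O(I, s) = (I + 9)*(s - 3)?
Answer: 45536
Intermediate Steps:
O(I, s) = (-3 + s)*(9 + I) (O(I, s) = (9 + I)*(-3 + s) = (-3 + s)*(9 + I))
K(H, A) = (-9 + H)*(6 + A) (K(H, A) = (H - 9)*(A + 6) = (-9 + H)*(6 + A))
T(o, W) = -18 - 2*W (T(o, W) = -27 - 3*W + 9*1 + W*1 = -27 - 3*W + 9 + W = -18 - 2*W)
T(K(3, -13), -139) + 45276 = (-18 - 2*(-139)) + 45276 = (-18 + 278) + 45276 = 260 + 45276 = 45536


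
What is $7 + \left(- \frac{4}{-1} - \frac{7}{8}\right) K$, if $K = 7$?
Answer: $\frac{231}{8} \approx 28.875$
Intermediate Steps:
$7 + \left(- \frac{4}{-1} - \frac{7}{8}\right) K = 7 + \left(- \frac{4}{-1} - \frac{7}{8}\right) 7 = 7 + \left(\left(-4\right) \left(-1\right) - \frac{7}{8}\right) 7 = 7 + \left(4 - \frac{7}{8}\right) 7 = 7 + \frac{25}{8} \cdot 7 = 7 + \frac{175}{8} = \frac{231}{8}$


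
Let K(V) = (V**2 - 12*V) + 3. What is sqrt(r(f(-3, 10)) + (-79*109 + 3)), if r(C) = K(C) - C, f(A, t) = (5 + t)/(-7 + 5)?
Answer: I*sqrt(33805)/2 ≈ 91.931*I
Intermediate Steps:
K(V) = 3 + V**2 - 12*V
f(A, t) = -5/2 - t/2 (f(A, t) = (5 + t)/(-2) = (5 + t)*(-1/2) = -5/2 - t/2)
r(C) = 3 + C**2 - 13*C (r(C) = (3 + C**2 - 12*C) - C = 3 + C**2 - 13*C)
sqrt(r(f(-3, 10)) + (-79*109 + 3)) = sqrt((3 + (-5/2 - 1/2*10)**2 - 13*(-5/2 - 1/2*10)) + (-79*109 + 3)) = sqrt((3 + (-5/2 - 5)**2 - 13*(-5/2 - 5)) + (-8611 + 3)) = sqrt((3 + (-15/2)**2 - 13*(-15/2)) - 8608) = sqrt((3 + 225/4 + 195/2) - 8608) = sqrt(627/4 - 8608) = sqrt(-33805/4) = I*sqrt(33805)/2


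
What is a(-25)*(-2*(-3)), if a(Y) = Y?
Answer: -150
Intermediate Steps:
a(-25)*(-2*(-3)) = -(-50)*(-3) = -25*6 = -150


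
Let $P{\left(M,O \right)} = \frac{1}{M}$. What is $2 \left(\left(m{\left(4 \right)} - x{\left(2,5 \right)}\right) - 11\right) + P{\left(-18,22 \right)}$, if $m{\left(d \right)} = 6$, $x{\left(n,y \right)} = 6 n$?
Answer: $- \frac{613}{18} \approx -34.056$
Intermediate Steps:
$2 \left(\left(m{\left(4 \right)} - x{\left(2,5 \right)}\right) - 11\right) + P{\left(-18,22 \right)} = 2 \left(\left(6 - 6 \cdot 2\right) - 11\right) + \frac{1}{-18} = 2 \left(\left(6 - 12\right) - 11\right) - \frac{1}{18} = 2 \left(-6 - 11\right) - \frac{1}{18} = 2 \left(-17\right) - \frac{1}{18} = -34 - \frac{1}{18} = - \frac{613}{18}$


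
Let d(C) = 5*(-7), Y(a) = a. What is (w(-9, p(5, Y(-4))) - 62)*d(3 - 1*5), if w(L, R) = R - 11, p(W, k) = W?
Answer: 2380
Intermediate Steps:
w(L, R) = -11 + R
d(C) = -35
(w(-9, p(5, Y(-4))) - 62)*d(3 - 1*5) = ((-11 + 5) - 62)*(-35) = (-6 - 62)*(-35) = -68*(-35) = 2380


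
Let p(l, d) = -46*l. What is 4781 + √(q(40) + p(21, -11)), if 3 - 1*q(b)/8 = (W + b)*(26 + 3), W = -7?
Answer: 4781 + I*√8598 ≈ 4781.0 + 92.725*I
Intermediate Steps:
q(b) = 1648 - 232*b (q(b) = 24 - 8*(-7 + b)*(26 + 3) = 24 - 8*(-7 + b)*29 = 24 - 8*(-203 + 29*b) = 24 + (1624 - 232*b) = 1648 - 232*b)
4781 + √(q(40) + p(21, -11)) = 4781 + √((1648 - 232*40) - 46*21) = 4781 + √((1648 - 9280) - 966) = 4781 + √(-7632 - 966) = 4781 + √(-8598) = 4781 + I*√8598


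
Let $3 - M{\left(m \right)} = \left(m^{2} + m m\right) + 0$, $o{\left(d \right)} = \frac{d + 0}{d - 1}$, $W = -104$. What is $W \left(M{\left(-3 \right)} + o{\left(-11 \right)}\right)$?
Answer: $\frac{4394}{3} \approx 1464.7$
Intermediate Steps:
$o{\left(d \right)} = \frac{d}{-1 + d}$
$M{\left(m \right)} = 3 - 2 m^{2}$ ($M{\left(m \right)} = 3 - \left(\left(m^{2} + m m\right) + 0\right) = 3 - \left(\left(m^{2} + m^{2}\right) + 0\right) = 3 - \left(2 m^{2} + 0\right) = 3 - 2 m^{2}$)
$W \left(M{\left(-3 \right)} + o{\left(-11 \right)}\right) = - 104 \left(\left(3 - 2 \left(-3\right)^{2}\right) - \frac{11}{-1 - 11}\right) = - 104 \left(\left(3 - 18\right) - \frac{11}{-12}\right) = - 104 \left(\left(3 - 18\right) - - \frac{11}{12}\right) = - 104 \left(-15 + \frac{11}{12}\right) = \left(-104\right) \left(- \frac{169}{12}\right) = \frac{4394}{3}$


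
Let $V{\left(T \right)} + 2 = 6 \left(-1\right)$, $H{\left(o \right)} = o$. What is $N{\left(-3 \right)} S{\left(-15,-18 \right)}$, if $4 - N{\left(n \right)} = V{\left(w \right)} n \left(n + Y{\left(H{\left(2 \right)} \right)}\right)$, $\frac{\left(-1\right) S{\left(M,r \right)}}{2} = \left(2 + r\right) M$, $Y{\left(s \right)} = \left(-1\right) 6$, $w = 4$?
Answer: $-105600$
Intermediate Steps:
$V{\left(T \right)} = -8$ ($V{\left(T \right)} = -2 + 6 \left(-1\right) = -2 - 6 = -8$)
$Y{\left(s \right)} = -6$
$S{\left(M,r \right)} = - 2 M \left(2 + r\right)$ ($S{\left(M,r \right)} = - 2 \left(2 + r\right) M = - 2 M \left(2 + r\right)$)
$N{\left(n \right)} = 4 + 8 n \left(-6 + n\right)$ ($N{\left(n \right)} = 4 - - 8 n \left(n - 6\right) = 4 - - 8 n \left(-6 + n\right) = 4 + 8 n \left(-6 + n\right)$)
$N{\left(-3 \right)} S{\left(-15,-18 \right)} = \left(4 - -144 + 8 \left(-3\right)^{2}\right) \left(\left(-2\right) \left(-15\right) \left(2 - 18\right)\right) = \left(4 + 144 + 8 \cdot 9\right) \left(\left(-2\right) \left(-15\right) \left(-16\right)\right) = \left(4 + 144 + 72\right) \left(-480\right) = 220 \left(-480\right) = -105600$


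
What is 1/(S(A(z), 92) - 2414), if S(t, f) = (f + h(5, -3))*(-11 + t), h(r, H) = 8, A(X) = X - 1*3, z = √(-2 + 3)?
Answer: -1/3714 ≈ -0.00026925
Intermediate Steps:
z = 1 (z = √1 = 1)
A(X) = -3 + X (A(X) = X - 3 = -3 + X)
S(t, f) = (-11 + t)*(8 + f) (S(t, f) = (f + 8)*(-11 + t) = (8 + f)*(-11 + t) = (-11 + t)*(8 + f))
1/(S(A(z), 92) - 2414) = 1/((-88 - 11*92 + 8*(-3 + 1) + 92*(-3 + 1)) - 2414) = 1/((-88 - 1012 + 8*(-2) + 92*(-2)) - 2414) = 1/((-88 - 1012 - 16 - 184) - 2414) = 1/(-1300 - 2414) = 1/(-3714) = -1/3714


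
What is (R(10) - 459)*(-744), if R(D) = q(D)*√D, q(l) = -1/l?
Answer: 341496 + 372*√10/5 ≈ 3.4173e+5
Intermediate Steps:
R(D) = -1/√D (R(D) = (-1/D)*√D = -1/√D)
(R(10) - 459)*(-744) = (-1/√10 - 459)*(-744) = (-√10/10 - 459)*(-744) = (-459 - √10/10)*(-744) = 341496 + 372*√10/5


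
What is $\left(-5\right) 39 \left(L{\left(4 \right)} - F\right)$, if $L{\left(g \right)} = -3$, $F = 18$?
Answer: $4095$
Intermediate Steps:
$\left(-5\right) 39 \left(L{\left(4 \right)} - F\right) = \left(-5\right) 39 \left(-3 - 18\right) = - 195 \left(-3 - 18\right) = \left(-195\right) \left(-21\right) = 4095$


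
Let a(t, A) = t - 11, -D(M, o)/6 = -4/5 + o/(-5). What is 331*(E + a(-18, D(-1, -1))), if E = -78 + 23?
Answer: -27804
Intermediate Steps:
D(M, o) = 24/5 + 6*o/5 (D(M, o) = -6*(-4/5 + o/(-5)) = -6*(-4*⅕ + o*(-⅕)) = -6*(-⅘ - o/5) = 24/5 + 6*o/5)
a(t, A) = -11 + t
E = -55
331*(E + a(-18, D(-1, -1))) = 331*(-55 + (-11 - 18)) = 331*(-55 - 29) = 331*(-84) = -27804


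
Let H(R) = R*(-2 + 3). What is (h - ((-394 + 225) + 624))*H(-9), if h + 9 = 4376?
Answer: -35208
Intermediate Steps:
h = 4367 (h = -9 + 4376 = 4367)
H(R) = R (H(R) = R*1 = R)
(h - ((-394 + 225) + 624))*H(-9) = (4367 - ((-394 + 225) + 624))*(-9) = (4367 - (-169 + 624))*(-9) = (4367 - 1*455)*(-9) = (4367 - 455)*(-9) = 3912*(-9) = -35208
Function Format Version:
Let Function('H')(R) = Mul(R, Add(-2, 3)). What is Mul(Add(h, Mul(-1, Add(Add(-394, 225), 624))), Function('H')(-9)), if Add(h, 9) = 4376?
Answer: -35208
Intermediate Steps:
h = 4367 (h = Add(-9, 4376) = 4367)
Function('H')(R) = R (Function('H')(R) = Mul(R, 1) = R)
Mul(Add(h, Mul(-1, Add(Add(-394, 225), 624))), Function('H')(-9)) = Mul(Add(4367, Mul(-1, Add(Add(-394, 225), 624))), -9) = Mul(Add(4367, Mul(-1, Add(-169, 624))), -9) = Mul(Add(4367, Mul(-1, 455)), -9) = Mul(Add(4367, -455), -9) = Mul(3912, -9) = -35208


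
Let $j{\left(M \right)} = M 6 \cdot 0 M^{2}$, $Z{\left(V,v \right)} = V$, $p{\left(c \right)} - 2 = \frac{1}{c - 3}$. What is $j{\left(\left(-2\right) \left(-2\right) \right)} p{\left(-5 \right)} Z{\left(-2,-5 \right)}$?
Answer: $0$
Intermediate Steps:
$p{\left(c \right)} = 2 + \frac{1}{-3 + c}$ ($p{\left(c \right)} = 2 + \frac{1}{c - 3} = 2 + \frac{1}{-3 + c}$)
$j{\left(M \right)} = 0$ ($j{\left(M \right)} = 6 M 0 = 0$)
$j{\left(\left(-2\right) \left(-2\right) \right)} p{\left(-5 \right)} Z{\left(-2,-5 \right)} = 0 \frac{-5 + 2 \left(-5\right)}{-3 - 5} \left(-2\right) = 0 \frac{-5 - 10}{-8} \left(-2\right) = 0 \left(\left(- \frac{1}{8}\right) \left(-15\right)\right) \left(-2\right) = 0 \cdot \frac{15}{8} \left(-2\right) = 0 \left(-2\right) = 0$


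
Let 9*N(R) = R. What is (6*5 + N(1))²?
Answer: 73441/81 ≈ 906.68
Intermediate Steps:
N(R) = R/9
(6*5 + N(1))² = (6*5 + (⅑)*1)² = (30 + ⅑)² = (271/9)² = 73441/81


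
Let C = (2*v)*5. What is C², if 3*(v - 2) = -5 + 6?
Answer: 4900/9 ≈ 544.44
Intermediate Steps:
v = 7/3 (v = 2 + (-5 + 6)/3 = 2 + (⅓)*1 = 2 + ⅓ = 7/3 ≈ 2.3333)
C = 70/3 (C = (2*(7/3))*5 = (14/3)*5 = 70/3 ≈ 23.333)
C² = (70/3)² = 4900/9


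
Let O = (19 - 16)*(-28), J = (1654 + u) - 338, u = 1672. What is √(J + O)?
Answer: 22*√6 ≈ 53.889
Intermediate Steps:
J = 2988 (J = (1654 + 1672) - 338 = 3326 - 338 = 2988)
O = -84 (O = 3*(-28) = -84)
√(J + O) = √(2988 - 84) = √2904 = 22*√6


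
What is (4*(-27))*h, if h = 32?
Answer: -3456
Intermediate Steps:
(4*(-27))*h = (4*(-27))*32 = -108*32 = -3456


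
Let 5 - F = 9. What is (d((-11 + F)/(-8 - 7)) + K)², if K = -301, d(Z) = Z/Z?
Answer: 90000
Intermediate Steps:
F = -4 (F = 5 - 1*9 = 5 - 9 = -4)
d(Z) = 1
(d((-11 + F)/(-8 - 7)) + K)² = (1 - 301)² = (-300)² = 90000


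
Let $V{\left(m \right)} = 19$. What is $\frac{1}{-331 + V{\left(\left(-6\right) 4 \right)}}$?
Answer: $- \frac{1}{312} \approx -0.0032051$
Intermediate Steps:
$\frac{1}{-331 + V{\left(\left(-6\right) 4 \right)}} = \frac{1}{-331 + 19} = \frac{1}{-312} = - \frac{1}{312}$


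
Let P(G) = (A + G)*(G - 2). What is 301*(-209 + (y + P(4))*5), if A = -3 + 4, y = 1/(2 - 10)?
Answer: -384377/8 ≈ -48047.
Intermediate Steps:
y = -⅛ (y = 1/(-8) = -⅛ ≈ -0.12500)
A = 1
P(G) = (1 + G)*(-2 + G) (P(G) = (1 + G)*(G - 2) = (1 + G)*(-2 + G))
301*(-209 + (y + P(4))*5) = 301*(-209 + (-⅛ + (-2 + 4² - 1*4))*5) = 301*(-209 + (-⅛ + (-2 + 16 - 4))*5) = 301*(-209 + (-⅛ + 10)*5) = 301*(-209 + (79/8)*5) = 301*(-209 + 395/8) = 301*(-1277/8) = -384377/8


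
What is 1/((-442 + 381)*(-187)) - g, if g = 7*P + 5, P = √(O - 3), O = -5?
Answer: -57034/11407 - 14*I*√2 ≈ -4.9999 - 19.799*I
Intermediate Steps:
P = 2*I*√2 (P = √(-5 - 3) = √(-8) = 2*I*√2 ≈ 2.8284*I)
g = 5 + 14*I*√2 (g = 7*(2*I*√2) + 5 = 14*I*√2 + 5 = 5 + 14*I*√2 ≈ 5.0 + 19.799*I)
1/((-442 + 381)*(-187)) - g = 1/((-442 + 381)*(-187)) - (5 + 14*I*√2) = -1/187/(-61) + (-5 - 14*I*√2) = -1/61*(-1/187) + (-5 - 14*I*√2) = 1/11407 + (-5 - 14*I*√2) = -57034/11407 - 14*I*√2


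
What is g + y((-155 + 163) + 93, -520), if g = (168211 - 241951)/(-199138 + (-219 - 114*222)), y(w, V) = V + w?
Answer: -18812179/44933 ≈ -418.67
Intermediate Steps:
g = 14748/44933 (g = -73740/(-199138 + (-219 - 25308)) = -73740/(-199138 - 25527) = -73740/(-224665) = -73740*(-1/224665) = 14748/44933 ≈ 0.32822)
g + y((-155 + 163) + 93, -520) = 14748/44933 + (-520 + ((-155 + 163) + 93)) = 14748/44933 + (-520 + (8 + 93)) = 14748/44933 + (-520 + 101) = 14748/44933 - 419 = -18812179/44933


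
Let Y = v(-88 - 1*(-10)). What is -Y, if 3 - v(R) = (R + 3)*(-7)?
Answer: 522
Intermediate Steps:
v(R) = 24 + 7*R (v(R) = 3 - (R + 3)*(-7) = 3 - (3 + R)*(-7) = 3 - (-21 - 7*R) = 3 + (21 + 7*R) = 24 + 7*R)
Y = -522 (Y = 24 + 7*(-88 - 1*(-10)) = 24 + 7*(-88 + 10) = 24 + 7*(-78) = 24 - 546 = -522)
-Y = -1*(-522) = 522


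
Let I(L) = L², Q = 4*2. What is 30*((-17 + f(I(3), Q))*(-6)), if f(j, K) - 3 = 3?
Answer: 1980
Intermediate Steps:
Q = 8
f(j, K) = 6 (f(j, K) = 3 + 3 = 6)
30*((-17 + f(I(3), Q))*(-6)) = 30*((-17 + 6)*(-6)) = 30*(-11*(-6)) = 30*66 = 1980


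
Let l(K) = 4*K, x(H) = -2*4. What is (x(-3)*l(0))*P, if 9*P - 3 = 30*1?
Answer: 0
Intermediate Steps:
x(H) = -8
P = 11/3 (P = 1/3 + (30*1)/9 = 1/3 + (1/9)*30 = 1/3 + 10/3 = 11/3 ≈ 3.6667)
(x(-3)*l(0))*P = -32*0*(11/3) = -8*0*(11/3) = 0*(11/3) = 0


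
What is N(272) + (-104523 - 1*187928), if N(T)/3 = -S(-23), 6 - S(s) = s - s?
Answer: -292469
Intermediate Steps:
S(s) = 6 (S(s) = 6 - (s - s) = 6 - 1*0 = 6 + 0 = 6)
N(T) = -18 (N(T) = 3*(-1*6) = 3*(-6) = -18)
N(272) + (-104523 - 1*187928) = -18 + (-104523 - 1*187928) = -18 + (-104523 - 187928) = -18 - 292451 = -292469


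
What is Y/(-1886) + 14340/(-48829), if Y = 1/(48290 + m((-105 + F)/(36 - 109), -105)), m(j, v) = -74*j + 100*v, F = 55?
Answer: -3239514278579/11030839270660 ≈ -0.29368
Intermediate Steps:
Y = 73/2754970 (Y = 1/(48290 + (-74*(-105 + 55)/(36 - 109) + 100*(-105))) = 1/(48290 + (-(-3700)/(-73) - 10500)) = 1/(48290 + (-(-3700)*(-1)/73 - 10500)) = 1/(48290 + (-74*50/73 - 10500)) = 1/(48290 + (-3700/73 - 10500)) = 1/(48290 - 770200/73) = 1/(2754970/73) = 73/2754970 ≈ 2.6498e-5)
Y/(-1886) + 14340/(-48829) = (73/2754970)/(-1886) + 14340/(-48829) = (73/2754970)*(-1/1886) + 14340*(-1/48829) = -73/5195873420 - 14340/48829 = -3239514278579/11030839270660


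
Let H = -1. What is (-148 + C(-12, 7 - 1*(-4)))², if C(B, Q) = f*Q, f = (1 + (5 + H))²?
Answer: 16129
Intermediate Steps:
f = 25 (f = (1 + (5 - 1))² = (1 + 4)² = 5² = 25)
C(B, Q) = 25*Q
(-148 + C(-12, 7 - 1*(-4)))² = (-148 + 25*(7 - 1*(-4)))² = (-148 + 25*(7 + 4))² = (-148 + 25*11)² = (-148 + 275)² = 127² = 16129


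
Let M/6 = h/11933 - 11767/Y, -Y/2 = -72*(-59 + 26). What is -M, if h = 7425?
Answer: -175699211/9450936 ≈ -18.591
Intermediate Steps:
Y = -4752 (Y = -(-144)*(-59 + 26) = -(-144)*(-33) = -2*2376 = -4752)
M = 175699211/9450936 (M = 6*(7425/11933 - 11767/(-4752)) = 6*(7425*(1/11933) - 11767*(-1/4752)) = 6*(7425/11933 + 11767/4752) = 6*(175699211/56705616) = 175699211/9450936 ≈ 18.591)
-M = -1*175699211/9450936 = -175699211/9450936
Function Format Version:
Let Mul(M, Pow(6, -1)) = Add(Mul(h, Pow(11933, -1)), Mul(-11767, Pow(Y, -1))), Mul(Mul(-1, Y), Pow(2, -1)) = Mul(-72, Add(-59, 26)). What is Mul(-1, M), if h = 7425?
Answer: Rational(-175699211, 9450936) ≈ -18.591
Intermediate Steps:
Y = -4752 (Y = Mul(-2, Mul(-72, Add(-59, 26))) = Mul(-2, Mul(-72, -33)) = Mul(-2, 2376) = -4752)
M = Rational(175699211, 9450936) (M = Mul(6, Add(Mul(7425, Pow(11933, -1)), Mul(-11767, Pow(-4752, -1)))) = Mul(6, Add(Mul(7425, Rational(1, 11933)), Mul(-11767, Rational(-1, 4752)))) = Mul(6, Add(Rational(7425, 11933), Rational(11767, 4752))) = Mul(6, Rational(175699211, 56705616)) = Rational(175699211, 9450936) ≈ 18.591)
Mul(-1, M) = Mul(-1, Rational(175699211, 9450936)) = Rational(-175699211, 9450936)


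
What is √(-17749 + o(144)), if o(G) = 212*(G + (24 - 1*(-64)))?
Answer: √31435 ≈ 177.30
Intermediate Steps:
o(G) = 18656 + 212*G (o(G) = 212*(G + (24 + 64)) = 212*(G + 88) = 212*(88 + G) = 18656 + 212*G)
√(-17749 + o(144)) = √(-17749 + (18656 + 212*144)) = √(-17749 + (18656 + 30528)) = √(-17749 + 49184) = √31435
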